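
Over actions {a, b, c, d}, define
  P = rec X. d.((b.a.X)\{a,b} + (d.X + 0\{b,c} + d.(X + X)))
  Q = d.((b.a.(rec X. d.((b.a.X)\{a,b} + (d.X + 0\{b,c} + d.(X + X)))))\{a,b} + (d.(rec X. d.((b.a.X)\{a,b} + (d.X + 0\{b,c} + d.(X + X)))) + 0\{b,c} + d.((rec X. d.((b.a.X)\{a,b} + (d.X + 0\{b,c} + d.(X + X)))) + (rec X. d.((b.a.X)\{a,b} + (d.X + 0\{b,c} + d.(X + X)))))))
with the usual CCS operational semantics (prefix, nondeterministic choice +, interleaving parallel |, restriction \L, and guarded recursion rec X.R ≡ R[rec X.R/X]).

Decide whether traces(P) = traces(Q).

YES

Reachable graph of P (3 states):
  u0 = rec X. d.((b.a.X)\{a,b} + (d.X + 0\{b,c} + d.(X + X))) has moves =d=> u1
  u1 = (b.a.(rec X. d.((b.a.X)\{a,b} + (d.X + 0\{b,c} + d.(X + X)))))\{a,b} + (d.(rec X. d.((b.a.X)\{a,b} + (d.X + 0\{b,c} + d.(X + X)))) + 0\{b,c} + d.((rec X. d.((b.a.X)\{a,b} + (d.X + 0\{b,c} + d.(X + X)))) + (rec X. d.((b.a.X)\{a,b} + (d.X + 0\{b,c} + d.(X + X)))))) has moves =d=> u0, =d=> u2
  u2 = (rec X. d.((b.a.X)\{a,b} + (d.X + 0\{b,c} + d.(X + X)))) + (rec X. d.((b.a.X)\{a,b} + (d.X + 0\{b,c} + d.(X + X)))) has moves =d=> u1
Reachable graph of Q (4 states):
  v0 = d.((b.a.(rec X. d.((b.a.X)\{a,b} + (d.X + 0\{b,c} + d.(X + X)))))\{a,b} + (d.(rec X. d.((b.a.X)\{a,b} + (d.X + 0\{b,c} + d.(X + X)))) + 0\{b,c} + d.((rec X. d.((b.a.X)\{a,b} + (d.X + 0\{b,c} + d.(X + X)))) + (rec X. d.((b.a.X)\{a,b} + (d.X + 0\{b,c} + d.(X + X))))))) has moves =d=> v1
  v1 = (b.a.(rec X. d.((b.a.X)\{a,b} + (d.X + 0\{b,c} + d.(X + X)))))\{a,b} + (d.(rec X. d.((b.a.X)\{a,b} + (d.X + 0\{b,c} + d.(X + X)))) + 0\{b,c} + d.((rec X. d.((b.a.X)\{a,b} + (d.X + 0\{b,c} + d.(X + X)))) + (rec X. d.((b.a.X)\{a,b} + (d.X + 0\{b,c} + d.(X + X)))))) has moves =d=> v2, =d=> v3
  v2 = (rec X. d.((b.a.X)\{a,b} + (d.X + 0\{b,c} + d.(X + X)))) + (rec X. d.((b.a.X)\{a,b} + (d.X + 0\{b,c} + d.(X + X)))) has moves =d=> v1
  v3 = rec X. d.((b.a.X)\{a,b} + (d.X + 0\{b,c} + d.(X + X))) has moves =d=> v1
Bisimilarity quotient blocks:
  B0 = {u0, u1, u2, v0, v1, v2, v3}
u0 ∈ B0, v0 ∈ B0 → same block
Bisimilar ⇒ trace-equivalent.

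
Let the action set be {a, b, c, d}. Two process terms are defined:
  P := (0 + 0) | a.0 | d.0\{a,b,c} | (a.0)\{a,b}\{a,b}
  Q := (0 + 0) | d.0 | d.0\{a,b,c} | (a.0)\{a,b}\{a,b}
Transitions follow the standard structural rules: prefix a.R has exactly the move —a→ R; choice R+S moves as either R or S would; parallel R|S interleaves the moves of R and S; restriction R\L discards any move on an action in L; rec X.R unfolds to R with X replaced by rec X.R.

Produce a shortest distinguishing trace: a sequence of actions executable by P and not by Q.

LTS(P): 4 reachable states
  s0 = (0 + 0) | a.0 | d.0\{a,b,c} | (a.0)\{a,b}\{a,b} | —a→ s1, —d→ s2
  s1 = (0 + 0) | 0 | d.0\{a,b,c} | (a.0)\{a,b}\{a,b} | —d→ s3
  s2 = (0 + 0) | a.0 | 0\{a,b,c} | (a.0)\{a,b}\{a,b} | —a→ s3
  s3 = (0 + 0) | 0 | 0\{a,b,c} | (a.0)\{a,b}\{a,b} | stopped
LTS(Q): 4 reachable states
  t0 = (0 + 0) | d.0 | d.0\{a,b,c} | (a.0)\{a,b}\{a,b} | —d→ t1, —d→ t2
  t1 = (0 + 0) | 0 | d.0\{a,b,c} | (a.0)\{a,b}\{a,b} | —d→ t3
  t2 = (0 + 0) | d.0 | 0\{a,b,c} | (a.0)\{a,b}\{a,b} | —d→ t3
  t3 = (0 + 0) | 0 | 0\{a,b,c} | (a.0)\{a,b}\{a,b} | stopped
Executing a from P (initial set {s0}):
  step 1 (a): {s1}
  P completes σ.
Executing a from Q (initial set {t0}):
  step 1 (a): ∅ (Q stuck)

a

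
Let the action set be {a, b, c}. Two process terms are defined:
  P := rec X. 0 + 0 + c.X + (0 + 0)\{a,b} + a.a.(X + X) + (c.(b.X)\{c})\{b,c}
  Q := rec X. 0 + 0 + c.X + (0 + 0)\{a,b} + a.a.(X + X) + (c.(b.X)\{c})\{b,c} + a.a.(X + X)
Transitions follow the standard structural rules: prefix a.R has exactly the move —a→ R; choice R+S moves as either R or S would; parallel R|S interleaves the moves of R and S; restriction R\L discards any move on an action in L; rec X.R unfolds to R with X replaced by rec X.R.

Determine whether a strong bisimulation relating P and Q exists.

LTS(P): 3 reachable states
  p0 = rec X. 0 + 0 + c.X + (0 + 0)\{a,b} + a.a.(X + X) + (c.(b.X)\{c})\{b,c} :: --a--▸ p1, --c--▸ p0
  p1 = a.((rec X. 0 + 0 + c.X + (0 + 0)\{a,b} + a.a.(X + X) + (c.(b.X)\{c})\{b,c}) + (rec X. 0 + 0 + c.X + (0 + 0)\{a,b} + a.a.(X + X) + (c.(b.X)\{c})\{b,c})) :: --a--▸ p2
  p2 = (rec X. 0 + 0 + c.X + (0 + 0)\{a,b} + a.a.(X + X) + (c.(b.X)\{c})\{b,c}) + (rec X. 0 + 0 + c.X + (0 + 0)\{a,b} + a.a.(X + X) + (c.(b.X)\{c})\{b,c}) :: --a--▸ p1, --c--▸ p0
LTS(Q): 3 reachable states
  q0 = rec X. 0 + 0 + c.X + (0 + 0)\{a,b} + a.a.(X + X) + (c.(b.X)\{c})\{b,c} + a.a.(X + X) :: --a--▸ q1, --c--▸ q0
  q1 = a.((rec X. 0 + 0 + c.X + (0 + 0)\{a,b} + a.a.(X + X) + (c.(b.X)\{c})\{b,c} + a.a.(X + X)) + (rec X. 0 + 0 + c.X + (0 + 0)\{a,b} + a.a.(X + X) + (c.(b.X)\{c})\{b,c} + a.a.(X + X))) :: --a--▸ q2
  q2 = (rec X. 0 + 0 + c.X + (0 + 0)\{a,b} + a.a.(X + X) + (c.(b.X)\{c})\{b,c} + a.a.(X + X)) + (rec X. 0 + 0 + c.X + (0 + 0)\{a,b} + a.a.(X + X) + (c.(b.X)\{c})\{b,c} + a.a.(X + X)) :: --a--▸ q1, --c--▸ q0
Coarsest stable partition (strong bisimilarity classes):
  B0 = {p0, p2, q0, q2}
  B1 = {p1, q1}
p0 ∈ B0, q0 ∈ B0 → same block

P ~ Q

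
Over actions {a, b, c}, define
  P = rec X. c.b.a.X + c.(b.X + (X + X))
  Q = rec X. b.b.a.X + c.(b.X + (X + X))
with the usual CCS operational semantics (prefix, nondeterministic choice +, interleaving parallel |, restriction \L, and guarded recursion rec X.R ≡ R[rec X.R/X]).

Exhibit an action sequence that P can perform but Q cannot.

cba

LTS(P): 4 reachable states
  p0 = rec X. c.b.a.X + c.(b.X + (X + X)) → =c=> p1, =c=> p2
  p1 = b.(rec X. c.b.a.X + c.(b.X + (X + X))) + ((rec X. c.b.a.X + c.(b.X + (X + X))) + (rec X. c.b.a.X + c.(b.X + (X + X)))) → =b=> p0, =c=> p1, =c=> p2
  p2 = b.a.(rec X. c.b.a.X + c.(b.X + (X + X))) → =b=> p3
  p3 = a.(rec X. c.b.a.X + c.(b.X + (X + X))) → =a=> p0
LTS(Q): 4 reachable states
  q0 = rec X. b.b.a.X + c.(b.X + (X + X)) → =b=> q1, =c=> q2
  q1 = b.a.(rec X. b.b.a.X + c.(b.X + (X + X))) → =b=> q3
  q2 = b.(rec X. b.b.a.X + c.(b.X + (X + X))) + ((rec X. b.b.a.X + c.(b.X + (X + X))) + (rec X. b.b.a.X + c.(b.X + (X + X)))) → =b=> q0, =b=> q1, =c=> q2
  q3 = a.(rec X. b.b.a.X + c.(b.X + (X + X))) → =a=> q0
Executing cba from P (initial set {p0}):
  after c @ step 1: {p1, p2}
  after b @ step 2: {p0, p3}
  after a @ step 3: {p0}
  ✓ P
Executing cba from Q (initial set {q0}):
  after c @ step 1: {q2}
  after b @ step 2: {q0, q1}
  after a @ step 3: ∅ (Q stuck)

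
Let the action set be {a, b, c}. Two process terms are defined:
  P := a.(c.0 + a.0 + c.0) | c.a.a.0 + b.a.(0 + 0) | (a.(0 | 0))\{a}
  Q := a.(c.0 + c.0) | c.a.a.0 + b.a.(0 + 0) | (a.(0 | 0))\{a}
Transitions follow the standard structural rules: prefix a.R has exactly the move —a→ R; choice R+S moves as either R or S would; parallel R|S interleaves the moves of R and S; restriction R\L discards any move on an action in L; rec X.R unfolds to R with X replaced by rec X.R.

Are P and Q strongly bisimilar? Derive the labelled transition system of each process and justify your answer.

Reachable graph of P (14 states):
  u0 = a.(c.0 + a.0 + c.0) | c.a.a.0 + b.a.(0 + 0) | (a.(0 | 0))\{a} :: =a=> u1, =b=> u2, =c=> u3
  u1 = (c.0 + a.0 + c.0) | c.a.a.0 :: =a=> u4, =c=> u4, =c=> u5
  u2 = a.(0 + 0) | (a.(0 | 0))\{a} :: =a=> u6
  u3 = a.(c.0 + a.0 + c.0) | a.a.0 :: =a=> u5, =a=> u7
  u4 = 0 | c.a.a.0 :: =c=> u8
  u5 = (c.0 + a.0 + c.0) | a.a.0 :: =a=> u8, =a=> u9, =c=> u8
  u6 = (0 + 0) | (a.(0 | 0))\{a} :: ∅
  u7 = a.(c.0 + a.0 + c.0) | a.0 :: =a=> u10, =a=> u9
  u8 = 0 | a.a.0 :: =a=> u11
  u9 = (c.0 + a.0 + c.0) | a.0 :: =a=> u11, =a=> u12, =c=> u11
  u10 = a.(c.0 + a.0 + c.0) | 0 :: =a=> u12
  u11 = 0 | a.0 :: =a=> u13
  u12 = (c.0 + a.0 + c.0) | 0 :: =a=> u13, =c=> u13
  u13 = 0 | 0 :: ∅
Reachable graph of Q (14 states):
  v0 = a.(c.0 + c.0) | c.a.a.0 + b.a.(0 + 0) | (a.(0 | 0))\{a} :: =a=> v1, =b=> v2, =c=> v3
  v1 = (c.0 + c.0) | c.a.a.0 :: =c=> v4, =c=> v5
  v2 = a.(0 + 0) | (a.(0 | 0))\{a} :: =a=> v6
  v3 = a.(c.0 + c.0) | a.a.0 :: =a=> v4, =a=> v7
  v4 = (c.0 + c.0) | a.a.0 :: =a=> v8, =c=> v9
  v5 = 0 | c.a.a.0 :: =c=> v9
  v6 = (0 + 0) | (a.(0 | 0))\{a} :: ∅
  v7 = a.(c.0 + c.0) | a.0 :: =a=> v10, =a=> v8
  v8 = (c.0 + c.0) | a.0 :: =a=> v11, =c=> v12
  v9 = 0 | a.a.0 :: =a=> v12
  v10 = a.(c.0 + c.0) | 0 :: =a=> v11
  v11 = (c.0 + c.0) | 0 :: =c=> v13
  v12 = 0 | a.0 :: =a=> v13
  v13 = 0 | 0 :: ∅
Coarsest stable partition (strong bisimilarity classes):
  B0 = {u0}
  B1 = {u1}
  B2 = {u4, v5}
  B3 = {u8, v9}
  B4 = {u11, u2, v12, v2}
  B5 = {u13, u6, v13, v6}
  B6 = {u5}
  B7 = {u9}
  B8 = {u12}
  B9 = {u3}
  B10 = {u7}
  B11 = {u10}
  B12 = {v0}
  B13 = {v1}
  B14 = {v4}
  B15 = {v8}
  B16 = {v11}
  B17 = {v3}
  B18 = {v7}
  B19 = {v10}
u0 ∈ B0, v0 ∈ B12 → different blocks

NO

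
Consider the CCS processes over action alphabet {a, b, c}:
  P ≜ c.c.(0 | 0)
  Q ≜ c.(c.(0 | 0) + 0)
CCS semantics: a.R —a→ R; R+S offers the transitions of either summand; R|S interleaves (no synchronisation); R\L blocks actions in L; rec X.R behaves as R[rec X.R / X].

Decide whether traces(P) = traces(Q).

Reachable graph of P (3 states):
  p0 = c.c.(0 | 0) has moves —c→ p1
  p1 = c.(0 | 0) has moves —c→ p2
  p2 = 0 | 0 has moves (no moves)
Reachable graph of Q (3 states):
  q0 = c.(c.(0 | 0) + 0) has moves —c→ q1
  q1 = c.(0 | 0) + 0 has moves —c→ q2
  q2 = 0 | 0 has moves (no moves)
Bisimilarity quotient blocks:
  B0 = {p0, q0}
  B1 = {p1, q1}
  B2 = {p2, q2}
p0 ∈ B0, q0 ∈ B0 → same block
Bisimilar ⇒ trace-equivalent.

trace-equivalent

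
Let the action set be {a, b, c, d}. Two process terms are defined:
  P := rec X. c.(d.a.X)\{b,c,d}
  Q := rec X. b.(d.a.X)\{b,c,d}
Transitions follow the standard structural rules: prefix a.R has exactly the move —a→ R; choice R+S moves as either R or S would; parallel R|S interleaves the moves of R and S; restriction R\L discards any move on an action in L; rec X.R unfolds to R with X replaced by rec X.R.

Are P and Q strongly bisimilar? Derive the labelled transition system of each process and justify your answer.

NO

Reachable graph of P (2 states):
  p0 = rec X. c.(d.a.X)\{b,c,d} has moves —c→ p1
  p1 = (d.a.(rec X. c.(d.a.X)\{b,c,d}))\{b,c,d} has moves deadlocked
Reachable graph of Q (2 states):
  q0 = rec X. b.(d.a.X)\{b,c,d} has moves —b→ q1
  q1 = (d.a.(rec X. b.(d.a.X)\{b,c,d}))\{b,c,d} has moves deadlocked
Coarsest stable partition (strong bisimilarity classes):
  B0 = {p0}
  B1 = {p1, q1}
  B2 = {q0}
p0 ∈ B0, q0 ∈ B2 → different blocks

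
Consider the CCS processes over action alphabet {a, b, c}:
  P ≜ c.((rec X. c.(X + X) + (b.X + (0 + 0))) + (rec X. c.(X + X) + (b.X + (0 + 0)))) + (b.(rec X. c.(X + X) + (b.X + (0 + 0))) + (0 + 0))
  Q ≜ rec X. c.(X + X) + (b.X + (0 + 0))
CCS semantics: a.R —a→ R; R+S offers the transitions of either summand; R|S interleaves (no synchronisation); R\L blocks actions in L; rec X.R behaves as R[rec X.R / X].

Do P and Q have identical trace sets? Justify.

YES

LTS(P): 3 reachable states
  m0 = c.((rec X. c.(X + X) + (b.X + (0 + 0))) + (rec X. c.(X + X) + (b.X + (0 + 0)))) + (b.(rec X. c.(X + X) + (b.X + (0 + 0))) + (0 + 0)) → —b→ m1, —c→ m2
  m1 = rec X. c.(X + X) + (b.X + (0 + 0)) → —b→ m1, —c→ m2
  m2 = (rec X. c.(X + X) + (b.X + (0 + 0))) + (rec X. c.(X + X) + (b.X + (0 + 0))) → —b→ m1, —c→ m2
LTS(Q): 2 reachable states
  n0 = rec X. c.(X + X) + (b.X + (0 + 0)) → —b→ n0, —c→ n1
  n1 = (rec X. c.(X + X) + (b.X + (0 + 0))) + (rec X. c.(X + X) + (b.X + (0 + 0))) → —b→ n0, —c→ n1
Coarsest stable partition (strong bisimilarity classes):
  B0 = {m0, m1, m2, n0, n1}
m0 ∈ B0, n0 ∈ B0 → same block
Bisimilar ⇒ trace-equivalent.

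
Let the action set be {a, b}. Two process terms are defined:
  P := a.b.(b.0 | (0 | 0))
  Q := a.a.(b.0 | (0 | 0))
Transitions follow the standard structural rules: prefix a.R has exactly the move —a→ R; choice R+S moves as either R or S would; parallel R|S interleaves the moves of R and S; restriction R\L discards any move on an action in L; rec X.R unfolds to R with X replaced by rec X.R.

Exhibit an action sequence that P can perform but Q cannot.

Reachable graph of P (4 states):
  s0 = a.b.(b.0 | (0 | 0)) has moves -a-> s1
  s1 = b.(b.0 | (0 | 0)) has moves -b-> s2
  s2 = b.0 | (0 | 0) has moves -b-> s3
  s3 = 0 | (0 | 0) has moves (no moves)
Reachable graph of Q (4 states):
  t0 = a.a.(b.0 | (0 | 0)) has moves -a-> t1
  t1 = a.(b.0 | (0 | 0)) has moves -a-> t2
  t2 = b.0 | (0 | 0) has moves -b-> t3
  t3 = 0 | (0 | 0) has moves (no moves)
Executing ab from P (initial set {s0}):
  after a @ step 1: {s1}
  after b @ step 2: {s2}
  P completes σ.
Executing ab from Q (initial set {t0}):
  after a @ step 1: {t1}
  after b @ step 2: ∅  — Q cannot continue

ab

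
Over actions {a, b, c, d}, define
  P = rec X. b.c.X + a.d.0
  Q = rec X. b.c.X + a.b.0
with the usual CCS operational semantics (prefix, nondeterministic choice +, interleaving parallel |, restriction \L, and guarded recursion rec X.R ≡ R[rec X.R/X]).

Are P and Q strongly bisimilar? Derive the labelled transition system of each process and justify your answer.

P's transition system — 4 states:
  m0 = rec X. b.c.X + a.d.0 → ··a··> m1, ··b··> m2
  m1 = d.0 → ··d··> m3
  m2 = c.(rec X. b.c.X + a.d.0) → ··c··> m0
  m3 = 0 → ·
Q's transition system — 4 states:
  n0 = rec X. b.c.X + a.b.0 → ··a··> n1, ··b··> n2
  n1 = b.0 → ··b··> n3
  n2 = c.(rec X. b.c.X + a.b.0) → ··c··> n0
  n3 = 0 → ·
Bisimilarity quotient blocks:
  B0 = {m0}
  B1 = {m1}
  B2 = {m3, n3}
  B3 = {m2}
  B4 = {n0}
  B5 = {n1}
  B6 = {n2}
m0 ∈ B0, n0 ∈ B4 → different blocks

NO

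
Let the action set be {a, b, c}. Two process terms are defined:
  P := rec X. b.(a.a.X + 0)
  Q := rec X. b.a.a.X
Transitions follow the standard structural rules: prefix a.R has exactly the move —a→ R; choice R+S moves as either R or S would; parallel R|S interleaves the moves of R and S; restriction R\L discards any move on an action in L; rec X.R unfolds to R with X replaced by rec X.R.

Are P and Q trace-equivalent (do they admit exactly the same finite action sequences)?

trace-equivalent

Reachable graph of P (3 states):
  s0 = rec X. b.(a.a.X + 0) → --b--▸ s1
  s1 = a.a.(rec X. b.(a.a.X + 0)) + 0 → --a--▸ s2
  s2 = a.(rec X. b.(a.a.X + 0)) → --a--▸ s0
Reachable graph of Q (3 states):
  t0 = rec X. b.a.a.X → --b--▸ t1
  t1 = a.a.(rec X. b.a.a.X) → --a--▸ t2
  t2 = a.(rec X. b.a.a.X) → --a--▸ t0
Bisimilarity quotient blocks:
  B0 = {s0, t0}
  B1 = {s1, t1}
  B2 = {s2, t2}
s0 ∈ B0, t0 ∈ B0 → same block
Bisimilar ⇒ trace-equivalent.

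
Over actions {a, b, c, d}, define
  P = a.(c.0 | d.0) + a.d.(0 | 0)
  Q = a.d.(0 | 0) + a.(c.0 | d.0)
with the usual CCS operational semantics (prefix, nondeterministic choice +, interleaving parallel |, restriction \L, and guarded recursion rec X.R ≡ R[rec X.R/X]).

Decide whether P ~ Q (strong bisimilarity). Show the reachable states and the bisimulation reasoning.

YES

Reachable graph of P (6 states):
  m0 = a.(c.0 | d.0) + a.d.(0 | 0) → --a--▸ m1, --a--▸ m2
  m1 = c.0 | d.0 → --c--▸ m3, --d--▸ m4
  m2 = d.(0 | 0) → --d--▸ m5
  m3 = 0 | d.0 → --d--▸ m5
  m4 = c.0 | 0 → --c--▸ m5
  m5 = 0 | 0 → ·
Reachable graph of Q (6 states):
  n0 = a.d.(0 | 0) + a.(c.0 | d.0) → --a--▸ n1, --a--▸ n2
  n1 = c.0 | d.0 → --c--▸ n3, --d--▸ n4
  n2 = d.(0 | 0) → --d--▸ n5
  n3 = 0 | d.0 → --d--▸ n5
  n4 = c.0 | 0 → --c--▸ n5
  n5 = 0 | 0 → ·
Coarsest stable partition (strong bisimilarity classes):
  B0 = {m0, n0}
  B1 = {m1, n1}
  B2 = {m4, n4}
  B3 = {m5, n5}
  B4 = {m2, m3, n2, n3}
m0 ∈ B0, n0 ∈ B0 → same block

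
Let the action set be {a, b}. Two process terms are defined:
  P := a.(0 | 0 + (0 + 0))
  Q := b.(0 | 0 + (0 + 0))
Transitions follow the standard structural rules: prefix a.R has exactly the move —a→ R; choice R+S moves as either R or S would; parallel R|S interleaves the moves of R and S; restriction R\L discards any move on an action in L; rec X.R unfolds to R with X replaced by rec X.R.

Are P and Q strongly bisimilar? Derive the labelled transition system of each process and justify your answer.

not bisimilar

LTS(P): 2 reachable states
  u0 = a.(0 | 0 + (0 + 0)) :: =a=> u1
  u1 = 0 | 0 + (0 + 0) :: ∅
LTS(Q): 2 reachable states
  v0 = b.(0 | 0 + (0 + 0)) :: =b=> v1
  v1 = 0 | 0 + (0 + 0) :: ∅
Coarsest stable partition (strong bisimilarity classes):
  B0 = {u0}
  B1 = {u1, v1}
  B2 = {v0}
u0 ∈ B0, v0 ∈ B2 → different blocks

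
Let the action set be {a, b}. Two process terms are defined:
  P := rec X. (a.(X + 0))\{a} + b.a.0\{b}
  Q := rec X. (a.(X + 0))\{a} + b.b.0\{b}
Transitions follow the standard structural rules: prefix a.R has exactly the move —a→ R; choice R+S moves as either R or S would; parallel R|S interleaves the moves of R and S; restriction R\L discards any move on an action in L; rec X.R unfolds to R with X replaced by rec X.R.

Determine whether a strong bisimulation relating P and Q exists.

Reachable graph of P (3 states):
  m0 = rec X. (a.(X + 0))\{a} + b.a.0\{b} has moves =b=> m1
  m1 = a.0\{b} has moves =a=> m2
  m2 = 0\{b} has moves stopped
Reachable graph of Q (3 states):
  n0 = rec X. (a.(X + 0))\{a} + b.b.0\{b} has moves =b=> n1
  n1 = b.0\{b} has moves =b=> n2
  n2 = 0\{b} has moves stopped
Bisimilarity quotient blocks:
  B0 = {m0}
  B1 = {m1}
  B2 = {m2, n2}
  B3 = {n0}
  B4 = {n1}
m0 ∈ B0, n0 ∈ B3 → different blocks

P ≁ Q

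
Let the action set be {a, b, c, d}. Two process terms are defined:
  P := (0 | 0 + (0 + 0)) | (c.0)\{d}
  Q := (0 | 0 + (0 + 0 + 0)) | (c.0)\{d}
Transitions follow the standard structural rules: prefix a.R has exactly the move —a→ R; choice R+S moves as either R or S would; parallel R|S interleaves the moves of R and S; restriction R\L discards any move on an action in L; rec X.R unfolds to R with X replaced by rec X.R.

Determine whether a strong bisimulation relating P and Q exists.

LTS(P): 2 reachable states
  s0 = (0 | 0 + (0 + 0)) | (c.0)\{d} → —c→ s1
  s1 = (0 | 0 + (0 + 0)) | 0\{d} → deadlocked
LTS(Q): 2 reachable states
  t0 = (0 | 0 + (0 + 0 + 0)) | (c.0)\{d} → —c→ t1
  t1 = (0 | 0 + (0 + 0 + 0)) | 0\{d} → deadlocked
Coarsest stable partition (strong bisimilarity classes):
  B0 = {s0, t0}
  B1 = {s1, t1}
s0 ∈ B0, t0 ∈ B0 → same block

YES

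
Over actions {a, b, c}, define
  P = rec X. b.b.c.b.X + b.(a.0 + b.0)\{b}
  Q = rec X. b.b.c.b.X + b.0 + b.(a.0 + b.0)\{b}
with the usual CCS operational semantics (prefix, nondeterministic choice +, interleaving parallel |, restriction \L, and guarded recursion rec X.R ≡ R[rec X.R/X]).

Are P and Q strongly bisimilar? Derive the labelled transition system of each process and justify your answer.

P's transition system — 6 states:
  m0 = rec X. b.b.c.b.X + b.(a.0 + b.0)\{b} | -b-> m1, -b-> m2
  m1 = (a.0 + b.0)\{b} | -a-> m3
  m2 = b.c.b.(rec X. b.b.c.b.X + b.(a.0 + b.0)\{b}) | -b-> m4
  m3 = 0\{b} | ∅
  m4 = c.b.(rec X. b.b.c.b.X + b.(a.0 + b.0)\{b}) | -c-> m5
  m5 = b.(rec X. b.b.c.b.X + b.(a.0 + b.0)\{b}) | -b-> m0
Q's transition system — 7 states:
  n0 = rec X. b.b.c.b.X + b.0 + b.(a.0 + b.0)\{b} | -b-> n1, -b-> n2, -b-> n3
  n1 = (a.0 + b.0)\{b} | -a-> n4
  n2 = 0 | ∅
  n3 = b.c.b.(rec X. b.b.c.b.X + b.0 + b.(a.0 + b.0)\{b}) | -b-> n5
  n4 = 0\{b} | ∅
  n5 = c.b.(rec X. b.b.c.b.X + b.0 + b.(a.0 + b.0)\{b}) | -c-> n6
  n6 = b.(rec X. b.b.c.b.X + b.0 + b.(a.0 + b.0)\{b}) | -b-> n0
Partition-refinement fixed point:
  B0 = {m0}
  B1 = {m1, n1}
  B2 = {m3, n2, n4}
  B3 = {m2}
  B4 = {m4}
  B5 = {m5}
  B6 = {n0}
  B7 = {n3}
  B8 = {n5}
  B9 = {n6}
m0 ∈ B0, n0 ∈ B6 → different blocks

NO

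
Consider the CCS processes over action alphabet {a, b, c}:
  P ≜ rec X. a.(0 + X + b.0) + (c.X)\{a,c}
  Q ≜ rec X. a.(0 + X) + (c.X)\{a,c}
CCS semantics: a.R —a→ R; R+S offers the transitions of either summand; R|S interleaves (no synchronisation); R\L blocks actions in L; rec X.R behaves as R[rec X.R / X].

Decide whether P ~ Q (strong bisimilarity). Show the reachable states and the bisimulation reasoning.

Reachable graph of P (3 states):
  u0 = rec X. a.(0 + X + b.0) + (c.X)\{a,c} :: —a→ u1
  u1 = 0 + (rec X. a.(0 + X + b.0) + (c.X)\{a,c}) + b.0 :: —a→ u1, —b→ u2
  u2 = 0 :: ∅
Reachable graph of Q (2 states):
  v0 = rec X. a.(0 + X) + (c.X)\{a,c} :: —a→ v1
  v1 = 0 + (rec X. a.(0 + X) + (c.X)\{a,c}) :: —a→ v1
Partition-refinement fixed point:
  B0 = {u0}
  B1 = {u1}
  B2 = {u2}
  B3 = {v0, v1}
u0 ∈ B0, v0 ∈ B3 → different blocks

NO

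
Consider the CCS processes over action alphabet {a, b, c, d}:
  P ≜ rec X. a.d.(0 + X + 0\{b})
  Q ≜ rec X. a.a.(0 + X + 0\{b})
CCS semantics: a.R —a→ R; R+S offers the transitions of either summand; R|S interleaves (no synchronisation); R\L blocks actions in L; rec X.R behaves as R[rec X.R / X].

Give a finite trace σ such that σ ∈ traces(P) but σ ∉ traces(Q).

ad

LTS(P): 3 reachable states
  s0 = rec X. a.d.(0 + X + 0\{b}) ⊢ --a--▸ s1
  s1 = d.(0 + (rec X. a.d.(0 + X + 0\{b})) + 0\{b}) ⊢ --d--▸ s2
  s2 = 0 + (rec X. a.d.(0 + X + 0\{b})) + 0\{b} ⊢ --a--▸ s1
LTS(Q): 3 reachable states
  t0 = rec X. a.a.(0 + X + 0\{b}) ⊢ --a--▸ t1
  t1 = a.(0 + (rec X. a.a.(0 + X + 0\{b})) + 0\{b}) ⊢ --a--▸ t2
  t2 = 0 + (rec X. a.a.(0 + X + 0\{b})) + 0\{b} ⊢ --a--▸ t1
Trace ⟨ad⟩ through P, begin at {s0}:
  [1] a ⇒ {s1}
  [2] d ⇒ {s2}
  P completes σ.
Trace ⟨ad⟩ through Q, begin at {t0}:
  [1] a ⇒ {t1}
  [2] d ⇒ ∅ (Q stuck)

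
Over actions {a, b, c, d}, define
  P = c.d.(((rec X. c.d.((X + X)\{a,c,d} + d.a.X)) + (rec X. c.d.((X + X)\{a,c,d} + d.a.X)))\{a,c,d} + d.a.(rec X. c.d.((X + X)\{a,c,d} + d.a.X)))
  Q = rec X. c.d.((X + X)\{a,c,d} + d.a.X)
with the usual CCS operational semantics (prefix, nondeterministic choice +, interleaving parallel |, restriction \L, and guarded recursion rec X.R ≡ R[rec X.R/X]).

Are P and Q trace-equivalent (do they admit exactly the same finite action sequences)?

trace-equivalent

Reachable graph of P (5 states):
  s0 = c.d.(((rec X. c.d.((X + X)\{a,c,d} + d.a.X)) + (rec X. c.d.((X + X)\{a,c,d} + d.a.X)))\{a,c,d} + d.a.(rec X. c.d.((X + X)\{a,c,d} + d.a.X))) has moves =c=> s1
  s1 = d.(((rec X. c.d.((X + X)\{a,c,d} + d.a.X)) + (rec X. c.d.((X + X)\{a,c,d} + d.a.X)))\{a,c,d} + d.a.(rec X. c.d.((X + X)\{a,c,d} + d.a.X))) has moves =d=> s2
  s2 = ((rec X. c.d.((X + X)\{a,c,d} + d.a.X)) + (rec X. c.d.((X + X)\{a,c,d} + d.a.X)))\{a,c,d} + d.a.(rec X. c.d.((X + X)\{a,c,d} + d.a.X)) has moves =d=> s3
  s3 = a.(rec X. c.d.((X + X)\{a,c,d} + d.a.X)) has moves =a=> s4
  s4 = rec X. c.d.((X + X)\{a,c,d} + d.a.X) has moves =c=> s1
Reachable graph of Q (4 states):
  t0 = rec X. c.d.((X + X)\{a,c,d} + d.a.X) has moves =c=> t1
  t1 = d.(((rec X. c.d.((X + X)\{a,c,d} + d.a.X)) + (rec X. c.d.((X + X)\{a,c,d} + d.a.X)))\{a,c,d} + d.a.(rec X. c.d.((X + X)\{a,c,d} + d.a.X))) has moves =d=> t2
  t2 = ((rec X. c.d.((X + X)\{a,c,d} + d.a.X)) + (rec X. c.d.((X + X)\{a,c,d} + d.a.X)))\{a,c,d} + d.a.(rec X. c.d.((X + X)\{a,c,d} + d.a.X)) has moves =d=> t3
  t3 = a.(rec X. c.d.((X + X)\{a,c,d} + d.a.X)) has moves =a=> t0
Coarsest stable partition (strong bisimilarity classes):
  B0 = {s0, s4, t0}
  B1 = {s1, t1}
  B2 = {s2, t2}
  B3 = {s3, t3}
s0 ∈ B0, t0 ∈ B0 → same block
Bisimilar ⇒ trace-equivalent.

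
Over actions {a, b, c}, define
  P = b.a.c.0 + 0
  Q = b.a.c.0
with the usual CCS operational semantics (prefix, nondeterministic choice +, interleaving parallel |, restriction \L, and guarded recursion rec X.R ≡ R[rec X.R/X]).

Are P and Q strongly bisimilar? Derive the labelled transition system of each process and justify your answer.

Reachable graph of P (4 states):
  u0 = b.a.c.0 + 0 | -b-> u1
  u1 = a.c.0 | -a-> u2
  u2 = c.0 | -c-> u3
  u3 = 0 | ∅
Reachable graph of Q (4 states):
  v0 = b.a.c.0 | -b-> v1
  v1 = a.c.0 | -a-> v2
  v2 = c.0 | -c-> v3
  v3 = 0 | ∅
Bisimilarity quotient blocks:
  B0 = {u0, v0}
  B1 = {u1, v1}
  B2 = {u2, v2}
  B3 = {u3, v3}
u0 ∈ B0, v0 ∈ B0 → same block

P ~ Q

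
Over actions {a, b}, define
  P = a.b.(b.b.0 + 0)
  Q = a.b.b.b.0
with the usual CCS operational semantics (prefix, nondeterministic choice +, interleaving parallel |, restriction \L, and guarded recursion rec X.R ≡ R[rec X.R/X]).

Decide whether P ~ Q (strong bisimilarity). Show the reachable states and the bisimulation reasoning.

bisimilar

Reachable graph of P (5 states):
  s0 = a.b.(b.b.0 + 0) | ··a··> s1
  s1 = b.(b.b.0 + 0) | ··b··> s2
  s2 = b.b.0 + 0 | ··b··> s3
  s3 = b.0 | ··b··> s4
  s4 = 0 | ·
Reachable graph of Q (5 states):
  t0 = a.b.b.b.0 | ··a··> t1
  t1 = b.b.b.0 | ··b··> t2
  t2 = b.b.0 | ··b··> t3
  t3 = b.0 | ··b··> t4
  t4 = 0 | ·
Coarsest stable partition (strong bisimilarity classes):
  B0 = {s0, t0}
  B1 = {s1, t1}
  B2 = {s2, t2}
  B3 = {s3, t3}
  B4 = {s4, t4}
s0 ∈ B0, t0 ∈ B0 → same block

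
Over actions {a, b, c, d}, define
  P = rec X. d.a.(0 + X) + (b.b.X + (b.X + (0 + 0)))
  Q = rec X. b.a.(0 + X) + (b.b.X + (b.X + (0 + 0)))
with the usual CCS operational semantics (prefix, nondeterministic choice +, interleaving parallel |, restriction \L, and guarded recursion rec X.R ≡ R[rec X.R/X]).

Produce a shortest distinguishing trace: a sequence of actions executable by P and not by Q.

P's transition system — 4 states:
  s0 = rec X. d.a.(0 + X) + (b.b.X + (b.X + (0 + 0))) :: =b=> s0, =b=> s1, =d=> s2
  s1 = b.(rec X. d.a.(0 + X) + (b.b.X + (b.X + (0 + 0)))) :: =b=> s0
  s2 = a.(0 + (rec X. d.a.(0 + X) + (b.b.X + (b.X + (0 + 0))))) :: =a=> s3
  s3 = 0 + (rec X. d.a.(0 + X) + (b.b.X + (b.X + (0 + 0)))) :: =b=> s0, =b=> s1, =d=> s2
Q's transition system — 4 states:
  t0 = rec X. b.a.(0 + X) + (b.b.X + (b.X + (0 + 0))) :: =b=> t0, =b=> t1, =b=> t2
  t1 = a.(0 + (rec X. b.a.(0 + X) + (b.b.X + (b.X + (0 + 0))))) :: =a=> t3
  t2 = b.(rec X. b.a.(0 + X) + (b.b.X + (b.X + (0 + 0)))) :: =b=> t0
  t3 = 0 + (rec X. b.a.(0 + X) + (b.b.X + (b.X + (0 + 0)))) :: =b=> t0, =b=> t1, =b=> t2
Executing d from P (initial set {s0}):
  after d @ step 1: {s2}
  ✓ P
Executing d from Q (initial set {t0}):
  after d @ step 1: no successor for Q

d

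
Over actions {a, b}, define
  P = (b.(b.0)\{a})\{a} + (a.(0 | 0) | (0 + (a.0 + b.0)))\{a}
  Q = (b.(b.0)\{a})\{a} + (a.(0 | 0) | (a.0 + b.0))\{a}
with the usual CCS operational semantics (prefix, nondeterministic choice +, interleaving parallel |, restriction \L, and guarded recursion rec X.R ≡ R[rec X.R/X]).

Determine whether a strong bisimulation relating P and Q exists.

P ~ Q

Reachable graph of P (4 states):
  u0 = (b.(b.0)\{a})\{a} + (a.(0 | 0) | (0 + (a.0 + b.0)))\{a} | =b=> u1, =b=> u2
  u1 = (a.(0 | 0) | 0)\{a} | (no moves)
  u2 = (b.0)\{a}\{a} | =b=> u3
  u3 = 0\{a}\{a} | (no moves)
Reachable graph of Q (4 states):
  v0 = (b.(b.0)\{a})\{a} + (a.(0 | 0) | (a.0 + b.0))\{a} | =b=> v1, =b=> v2
  v1 = (a.(0 | 0) | 0)\{a} | (no moves)
  v2 = (b.0)\{a}\{a} | =b=> v3
  v3 = 0\{a}\{a} | (no moves)
Coarsest stable partition (strong bisimilarity classes):
  B0 = {u0, v0}
  B1 = {u1, u3, v1, v3}
  B2 = {u2, v2}
u0 ∈ B0, v0 ∈ B0 → same block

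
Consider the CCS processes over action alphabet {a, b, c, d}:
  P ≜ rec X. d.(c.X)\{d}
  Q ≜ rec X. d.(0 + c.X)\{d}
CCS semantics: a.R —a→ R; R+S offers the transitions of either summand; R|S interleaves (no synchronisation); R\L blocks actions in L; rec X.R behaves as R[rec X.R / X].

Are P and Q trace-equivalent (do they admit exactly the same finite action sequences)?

Reachable graph of P (3 states):
  u0 = rec X. d.(c.X)\{d} has moves -d-> u1
  u1 = (c.(rec X. d.(c.X)\{d}))\{d} has moves -c-> u2
  u2 = (rec X. d.(c.X)\{d})\{d} has moves deadlocked
Reachable graph of Q (3 states):
  v0 = rec X. d.(0 + c.X)\{d} has moves -d-> v1
  v1 = (0 + c.(rec X. d.(0 + c.X)\{d}))\{d} has moves -c-> v2
  v2 = (rec X. d.(0 + c.X)\{d})\{d} has moves deadlocked
Partition-refinement fixed point:
  B0 = {u0, v0}
  B1 = {u1, v1}
  B2 = {u2, v2}
u0 ∈ B0, v0 ∈ B0 → same block
Bisimilar ⇒ trace-equivalent.

traces(P) = traces(Q)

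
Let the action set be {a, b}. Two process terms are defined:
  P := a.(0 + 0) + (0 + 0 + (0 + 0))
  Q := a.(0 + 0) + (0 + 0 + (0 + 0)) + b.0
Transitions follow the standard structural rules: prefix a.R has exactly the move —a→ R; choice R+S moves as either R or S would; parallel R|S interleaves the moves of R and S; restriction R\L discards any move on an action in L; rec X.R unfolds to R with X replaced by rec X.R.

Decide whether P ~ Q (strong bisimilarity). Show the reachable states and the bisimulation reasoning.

not bisimilar

Reachable graph of P (2 states):
  p0 = a.(0 + 0) + (0 + 0 + (0 + 0)) ⊢ —a→ p1
  p1 = 0 + 0 ⊢ ·
Reachable graph of Q (3 states):
  q0 = a.(0 + 0) + (0 + 0 + (0 + 0)) + b.0 ⊢ —a→ q1, —b→ q2
  q1 = 0 + 0 ⊢ ·
  q2 = 0 ⊢ ·
Bisimilarity quotient blocks:
  B0 = {p0}
  B1 = {p1, q1, q2}
  B2 = {q0}
p0 ∈ B0, q0 ∈ B2 → different blocks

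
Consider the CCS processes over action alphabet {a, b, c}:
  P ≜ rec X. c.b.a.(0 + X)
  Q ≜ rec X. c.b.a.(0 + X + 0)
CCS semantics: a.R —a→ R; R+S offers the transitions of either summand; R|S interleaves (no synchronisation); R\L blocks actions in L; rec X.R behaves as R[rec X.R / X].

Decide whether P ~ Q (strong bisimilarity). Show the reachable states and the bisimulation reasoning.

P's transition system — 4 states:
  m0 = rec X. c.b.a.(0 + X) :: =c=> m1
  m1 = b.a.(0 + (rec X. c.b.a.(0 + X))) :: =b=> m2
  m2 = a.(0 + (rec X. c.b.a.(0 + X))) :: =a=> m3
  m3 = 0 + (rec X. c.b.a.(0 + X)) :: =c=> m1
Q's transition system — 4 states:
  n0 = rec X. c.b.a.(0 + X + 0) :: =c=> n1
  n1 = b.a.(0 + (rec X. c.b.a.(0 + X + 0)) + 0) :: =b=> n2
  n2 = a.(0 + (rec X. c.b.a.(0 + X + 0)) + 0) :: =a=> n3
  n3 = 0 + (rec X. c.b.a.(0 + X + 0)) + 0 :: =c=> n1
Coarsest stable partition (strong bisimilarity classes):
  B0 = {m0, m3, n0, n3}
  B1 = {m1, n1}
  B2 = {m2, n2}
m0 ∈ B0, n0 ∈ B0 → same block

P ~ Q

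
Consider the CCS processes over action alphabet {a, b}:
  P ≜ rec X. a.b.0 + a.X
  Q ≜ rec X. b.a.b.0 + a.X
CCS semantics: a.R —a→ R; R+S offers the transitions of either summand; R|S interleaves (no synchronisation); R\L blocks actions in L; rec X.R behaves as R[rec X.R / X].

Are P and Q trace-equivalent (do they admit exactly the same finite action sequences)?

LTS(P): 3 reachable states
  p0 = rec X. a.b.0 + a.X has moves ··a··> p0, ··a··> p1
  p1 = b.0 has moves ··b··> p2
  p2 = 0 has moves stopped
LTS(Q): 4 reachable states
  q0 = rec X. b.a.b.0 + a.X has moves ··a··> q0, ··b··> q1
  q1 = a.b.0 has moves ··a··> q2
  q2 = b.0 has moves ··b··> q3
  q3 = 0 has moves stopped
Executing b from Q (initial set {q0}):
  [1] b ⇒ {q1}
  Q completes σ.
Executing b from P (initial set {p0}):
  [1] b ⇒ no successor for P

trace-distinct — witness ⟨b⟩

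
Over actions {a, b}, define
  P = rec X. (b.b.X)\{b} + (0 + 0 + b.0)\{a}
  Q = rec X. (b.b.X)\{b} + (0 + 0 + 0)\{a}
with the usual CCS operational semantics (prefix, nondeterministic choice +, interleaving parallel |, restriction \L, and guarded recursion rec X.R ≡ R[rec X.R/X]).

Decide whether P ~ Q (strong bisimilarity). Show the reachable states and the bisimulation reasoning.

P ≁ Q

P's transition system — 2 states:
  s0 = rec X. (b.b.X)\{b} + (0 + 0 + b.0)\{a} :: -b-> s1
  s1 = 0\{a} :: deadlocked
Q's transition system — 1 states:
  t0 = rec X. (b.b.X)\{b} + (0 + 0 + 0)\{a} :: deadlocked
Partition-refinement fixed point:
  B0 = {s0}
  B1 = {s1, t0}
s0 ∈ B0, t0 ∈ B1 → different blocks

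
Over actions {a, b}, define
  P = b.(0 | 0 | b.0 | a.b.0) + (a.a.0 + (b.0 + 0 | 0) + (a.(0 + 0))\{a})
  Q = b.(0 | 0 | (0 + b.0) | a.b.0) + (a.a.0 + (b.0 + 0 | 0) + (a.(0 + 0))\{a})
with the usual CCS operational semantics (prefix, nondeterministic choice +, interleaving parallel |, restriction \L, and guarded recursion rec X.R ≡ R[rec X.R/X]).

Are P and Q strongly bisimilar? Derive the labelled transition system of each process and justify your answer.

LTS(P): 9 reachable states
  s0 = b.(0 | 0 | b.0 | a.b.0) + (a.a.0 + (b.0 + 0 | 0) + (a.(0 + 0))\{a}) :: =a=> s1, =b=> s2, =b=> s3
  s1 = a.0 :: =a=> s2
  s2 = 0 :: stopped
  s3 = 0 | 0 | b.0 | a.b.0 :: =a=> s4, =b=> s5
  s4 = 0 | 0 | b.0 | b.0 :: =b=> s6, =b=> s7
  s5 = 0 | 0 | 0 | a.b.0 :: =a=> s6
  s6 = 0 | 0 | 0 | b.0 :: =b=> s8
  s7 = 0 | 0 | b.0 | 0 :: =b=> s8
  s8 = 0 | 0 | 0 | 0 :: stopped
LTS(Q): 9 reachable states
  t0 = b.(0 | 0 | (0 + b.0) | a.b.0) + (a.a.0 + (b.0 + 0 | 0) + (a.(0 + 0))\{a}) :: =a=> t1, =b=> t2, =b=> t3
  t1 = a.0 :: =a=> t2
  t2 = 0 :: stopped
  t3 = 0 | 0 | (0 + b.0) | a.b.0 :: =a=> t4, =b=> t5
  t4 = 0 | 0 | (0 + b.0) | b.0 :: =b=> t6, =b=> t7
  t5 = 0 | 0 | 0 | a.b.0 :: =a=> t7
  t6 = 0 | 0 | (0 + b.0) | 0 :: =b=> t8
  t7 = 0 | 0 | 0 | b.0 :: =b=> t8
  t8 = 0 | 0 | 0 | 0 :: stopped
Coarsest stable partition (strong bisimilarity classes):
  B0 = {s0, t0}
  B1 = {s3, t3}
  B2 = {s4, t4}
  B3 = {s6, s7, t6, t7}
  B4 = {s2, s8, t2, t8}
  B5 = {s5, t5}
  B6 = {s1, t1}
s0 ∈ B0, t0 ∈ B0 → same block

P ~ Q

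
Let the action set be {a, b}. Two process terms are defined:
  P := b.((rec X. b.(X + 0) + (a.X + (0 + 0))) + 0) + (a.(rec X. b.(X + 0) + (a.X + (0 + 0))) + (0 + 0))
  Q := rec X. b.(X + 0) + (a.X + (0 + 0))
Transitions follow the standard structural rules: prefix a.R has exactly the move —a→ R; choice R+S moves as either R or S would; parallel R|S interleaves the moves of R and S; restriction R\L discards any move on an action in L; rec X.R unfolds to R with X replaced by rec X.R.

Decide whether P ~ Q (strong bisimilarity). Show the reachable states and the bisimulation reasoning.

Reachable graph of P (3 states):
  s0 = b.((rec X. b.(X + 0) + (a.X + (0 + 0))) + 0) + (a.(rec X. b.(X + 0) + (a.X + (0 + 0))) + (0 + 0)) has moves --a--▸ s1, --b--▸ s2
  s1 = rec X. b.(X + 0) + (a.X + (0 + 0)) has moves --a--▸ s1, --b--▸ s2
  s2 = (rec X. b.(X + 0) + (a.X + (0 + 0))) + 0 has moves --a--▸ s1, --b--▸ s2
Reachable graph of Q (2 states):
  t0 = rec X. b.(X + 0) + (a.X + (0 + 0)) has moves --a--▸ t0, --b--▸ t1
  t1 = (rec X. b.(X + 0) + (a.X + (0 + 0))) + 0 has moves --a--▸ t0, --b--▸ t1
Partition-refinement fixed point:
  B0 = {s0, s1, s2, t0, t1}
s0 ∈ B0, t0 ∈ B0 → same block

bisimilar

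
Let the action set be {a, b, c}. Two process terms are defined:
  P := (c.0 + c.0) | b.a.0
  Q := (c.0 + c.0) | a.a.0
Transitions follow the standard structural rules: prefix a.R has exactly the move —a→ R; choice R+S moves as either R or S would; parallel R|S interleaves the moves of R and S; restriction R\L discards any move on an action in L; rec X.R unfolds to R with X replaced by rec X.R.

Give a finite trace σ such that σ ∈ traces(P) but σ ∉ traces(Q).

b

Reachable graph of P (6 states):
  u0 = (c.0 + c.0) | b.a.0 | -b-> u1, -c-> u2
  u1 = (c.0 + c.0) | a.0 | -a-> u3, -c-> u4
  u2 = 0 | b.a.0 | -b-> u4
  u3 = (c.0 + c.0) | 0 | -c-> u5
  u4 = 0 | a.0 | -a-> u5
  u5 = 0 | 0 | ·
Reachable graph of Q (6 states):
  v0 = (c.0 + c.0) | a.a.0 | -a-> v1, -c-> v2
  v1 = (c.0 + c.0) | a.0 | -a-> v3, -c-> v4
  v2 = 0 | a.a.0 | -a-> v4
  v3 = (c.0 + c.0) | 0 | -c-> v5
  v4 = 0 | a.0 | -a-> v5
  v5 = 0 | 0 | ·
Trace ⟨b⟩ through P, begin at {u0}:
  step 1 (b): {u1}
  — P admits the full trace.
Trace ⟨b⟩ through Q, begin at {v0}:
  step 1 (b): ∅ (Q stuck)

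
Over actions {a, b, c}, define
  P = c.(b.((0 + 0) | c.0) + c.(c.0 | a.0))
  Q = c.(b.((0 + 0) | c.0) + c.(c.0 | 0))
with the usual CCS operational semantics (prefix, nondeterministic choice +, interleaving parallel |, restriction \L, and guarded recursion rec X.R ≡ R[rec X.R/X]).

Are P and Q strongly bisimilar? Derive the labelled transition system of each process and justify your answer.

not bisimilar

LTS(P): 8 reachable states
  m0 = c.(b.((0 + 0) | c.0) + c.(c.0 | a.0)) ⊢ -c-> m1
  m1 = b.((0 + 0) | c.0) + c.(c.0 | a.0) ⊢ -b-> m2, -c-> m3
  m2 = (0 + 0) | c.0 ⊢ -c-> m4
  m3 = c.0 | a.0 ⊢ -a-> m5, -c-> m6
  m4 = (0 + 0) | 0 ⊢ ·
  m5 = c.0 | 0 ⊢ -c-> m7
  m6 = 0 | a.0 ⊢ -a-> m7
  m7 = 0 | 0 ⊢ ·
LTS(Q): 6 reachable states
  n0 = c.(b.((0 + 0) | c.0) + c.(c.0 | 0)) ⊢ -c-> n1
  n1 = b.((0 + 0) | c.0) + c.(c.0 | 0) ⊢ -b-> n2, -c-> n3
  n2 = (0 + 0) | c.0 ⊢ -c-> n4
  n3 = c.0 | 0 ⊢ -c-> n5
  n4 = (0 + 0) | 0 ⊢ ·
  n5 = 0 | 0 ⊢ ·
Partition-refinement fixed point:
  B0 = {m0}
  B1 = {m1}
  B2 = {m2, m5, n2, n3}
  B3 = {m4, m7, n4, n5}
  B4 = {m3}
  B5 = {m6}
  B6 = {n0}
  B7 = {n1}
m0 ∈ B0, n0 ∈ B6 → different blocks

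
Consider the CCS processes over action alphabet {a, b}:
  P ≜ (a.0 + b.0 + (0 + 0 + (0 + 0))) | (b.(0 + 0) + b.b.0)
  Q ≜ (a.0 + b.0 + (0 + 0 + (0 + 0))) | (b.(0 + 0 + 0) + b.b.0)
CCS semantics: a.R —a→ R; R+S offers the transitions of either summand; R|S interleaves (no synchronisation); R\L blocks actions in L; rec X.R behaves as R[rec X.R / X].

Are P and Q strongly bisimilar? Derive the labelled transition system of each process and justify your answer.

Reachable graph of P (8 states):
  u0 = (a.0 + b.0 + (0 + 0 + (0 + 0))) | (b.(0 + 0) + b.b.0) → -a-> u1, -b-> u1, -b-> u2, -b-> u3
  u1 = 0 | (b.(0 + 0) + b.b.0) → -b-> u4, -b-> u5
  u2 = (a.0 + b.0 + (0 + 0 + (0 + 0))) | (0 + 0) → -a-> u4, -b-> u4
  u3 = (a.0 + b.0 + (0 + 0 + (0 + 0))) | b.0 → -a-> u5, -b-> u5, -b-> u6
  u4 = 0 | (0 + 0) → stopped
  u5 = 0 | b.0 → -b-> u7
  u6 = (a.0 + b.0 + (0 + 0 + (0 + 0))) | 0 → -a-> u7, -b-> u7
  u7 = 0 | 0 → stopped
Reachable graph of Q (8 states):
  v0 = (a.0 + b.0 + (0 + 0 + (0 + 0))) | (b.(0 + 0 + 0) + b.b.0) → -a-> v1, -b-> v1, -b-> v2, -b-> v3
  v1 = 0 | (b.(0 + 0 + 0) + b.b.0) → -b-> v4, -b-> v5
  v2 = (a.0 + b.0 + (0 + 0 + (0 + 0))) | (0 + 0 + 0) → -a-> v4, -b-> v4
  v3 = (a.0 + b.0 + (0 + 0 + (0 + 0))) | b.0 → -a-> v5, -b-> v5, -b-> v6
  v4 = 0 | (0 + 0 + 0) → stopped
  v5 = 0 | b.0 → -b-> v7
  v6 = (a.0 + b.0 + (0 + 0 + (0 + 0))) | 0 → -a-> v7, -b-> v7
  v7 = 0 | 0 → stopped
Partition-refinement fixed point:
  B0 = {u0, v0}
  B1 = {u1, v1}
  B2 = {u4, u7, v4, v7}
  B3 = {u5, v5}
  B4 = {u2, u6, v2, v6}
  B5 = {u3, v3}
u0 ∈ B0, v0 ∈ B0 → same block

bisimilar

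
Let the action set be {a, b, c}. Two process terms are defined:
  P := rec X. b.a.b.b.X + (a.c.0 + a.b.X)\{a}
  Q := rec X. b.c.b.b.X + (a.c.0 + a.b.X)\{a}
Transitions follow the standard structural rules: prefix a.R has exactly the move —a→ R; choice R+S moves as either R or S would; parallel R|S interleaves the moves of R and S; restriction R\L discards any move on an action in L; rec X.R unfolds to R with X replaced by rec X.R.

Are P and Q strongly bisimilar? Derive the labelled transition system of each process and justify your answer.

LTS(P): 4 reachable states
  p0 = rec X. b.a.b.b.X + (a.c.0 + a.b.X)\{a} ⊢ --b--▸ p1
  p1 = a.b.b.(rec X. b.a.b.b.X + (a.c.0 + a.b.X)\{a}) ⊢ --a--▸ p2
  p2 = b.b.(rec X. b.a.b.b.X + (a.c.0 + a.b.X)\{a}) ⊢ --b--▸ p3
  p3 = b.(rec X. b.a.b.b.X + (a.c.0 + a.b.X)\{a}) ⊢ --b--▸ p0
LTS(Q): 4 reachable states
  q0 = rec X. b.c.b.b.X + (a.c.0 + a.b.X)\{a} ⊢ --b--▸ q1
  q1 = c.b.b.(rec X. b.c.b.b.X + (a.c.0 + a.b.X)\{a}) ⊢ --c--▸ q2
  q2 = b.b.(rec X. b.c.b.b.X + (a.c.0 + a.b.X)\{a}) ⊢ --b--▸ q3
  q3 = b.(rec X. b.c.b.b.X + (a.c.0 + a.b.X)\{a}) ⊢ --b--▸ q0
Bisimilarity quotient blocks:
  B0 = {p0}
  B1 = {p1}
  B2 = {p2}
  B3 = {p3}
  B4 = {q0}
  B5 = {q1}
  B6 = {q2}
  B7 = {q3}
p0 ∈ B0, q0 ∈ B4 → different blocks

not bisimilar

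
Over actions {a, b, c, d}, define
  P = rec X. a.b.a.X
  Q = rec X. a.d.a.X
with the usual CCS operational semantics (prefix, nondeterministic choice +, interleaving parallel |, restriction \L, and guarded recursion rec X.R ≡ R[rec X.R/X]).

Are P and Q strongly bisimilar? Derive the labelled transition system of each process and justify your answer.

P's transition system — 3 states:
  m0 = rec X. a.b.a.X → =a=> m1
  m1 = b.a.(rec X. a.b.a.X) → =b=> m2
  m2 = a.(rec X. a.b.a.X) → =a=> m0
Q's transition system — 3 states:
  n0 = rec X. a.d.a.X → =a=> n1
  n1 = d.a.(rec X. a.d.a.X) → =d=> n2
  n2 = a.(rec X. a.d.a.X) → =a=> n0
Coarsest stable partition (strong bisimilarity classes):
  B0 = {m0}
  B1 = {m1}
  B2 = {m2}
  B3 = {n0}
  B4 = {n1}
  B5 = {n2}
m0 ∈ B0, n0 ∈ B3 → different blocks

P ≁ Q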